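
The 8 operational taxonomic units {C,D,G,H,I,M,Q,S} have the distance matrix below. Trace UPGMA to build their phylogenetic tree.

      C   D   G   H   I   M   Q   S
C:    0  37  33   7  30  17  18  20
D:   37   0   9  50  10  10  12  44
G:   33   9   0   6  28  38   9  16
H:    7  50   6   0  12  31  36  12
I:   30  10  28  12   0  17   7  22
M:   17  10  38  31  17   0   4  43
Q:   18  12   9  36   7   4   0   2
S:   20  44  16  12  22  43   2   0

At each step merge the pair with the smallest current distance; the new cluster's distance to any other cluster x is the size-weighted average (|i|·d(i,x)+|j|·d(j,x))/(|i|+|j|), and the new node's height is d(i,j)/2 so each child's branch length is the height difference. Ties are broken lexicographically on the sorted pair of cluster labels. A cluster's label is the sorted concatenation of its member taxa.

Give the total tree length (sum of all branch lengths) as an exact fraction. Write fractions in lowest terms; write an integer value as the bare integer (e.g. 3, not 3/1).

step 1: merge (Q,S) at d=2; branch lengths Q→1, S→1; new cluster QS
  updated: d(C,QS)=19, d(D,QS)=28, d(G,QS)=25/2, d(H,QS)=24, d(I,QS)=29/2, d(M,QS)=47/2
step 2: merge (G,H) at d=6; branch lengths G→3, H→3; new cluster GH
  updated: d(C,GH)=20, d(D,GH)=59/2, d(GH,I)=20, d(GH,M)=69/2, d(GH,QS)=73/4
step 3: merge (D,I) at d=10; branch lengths D→5, I→5; new cluster DI
  updated: d(C,DI)=67/2, d(DI,GH)=99/4, d(DI,M)=27/2, d(DI,QS)=85/4
step 4: merge (DI,M) at d=27/2; branch lengths DI→7/4, M→27/4; new cluster DIM
  updated: d(C,DIM)=28, d(DIM,GH)=28, d(DIM,QS)=22
step 5: merge (GH,QS) at d=73/4; branch lengths GH→49/8, QS→65/8; new cluster GHQS
  updated: d(C,GHQS)=39/2, d(DIM,GHQS)=25
step 6: merge (C,GHQS) at d=39/2; branch lengths C→39/4, GHQS→5/8; new cluster CGHQS
  updated: d(CGHQS,DIM)=128/5
step 7: merge (CGHQS,DIM) at d=128/5; branch lengths CGHQS→61/20, DIM→121/20; new cluster CDGHIMQS
final tree: ((C:39/4,((G:3,H:3):49/8,(Q:1,S:1):65/8):5/8):61/20,((D:5,I:5):7/4,M:27/4):121/20)
total length: 2409/40

2409/40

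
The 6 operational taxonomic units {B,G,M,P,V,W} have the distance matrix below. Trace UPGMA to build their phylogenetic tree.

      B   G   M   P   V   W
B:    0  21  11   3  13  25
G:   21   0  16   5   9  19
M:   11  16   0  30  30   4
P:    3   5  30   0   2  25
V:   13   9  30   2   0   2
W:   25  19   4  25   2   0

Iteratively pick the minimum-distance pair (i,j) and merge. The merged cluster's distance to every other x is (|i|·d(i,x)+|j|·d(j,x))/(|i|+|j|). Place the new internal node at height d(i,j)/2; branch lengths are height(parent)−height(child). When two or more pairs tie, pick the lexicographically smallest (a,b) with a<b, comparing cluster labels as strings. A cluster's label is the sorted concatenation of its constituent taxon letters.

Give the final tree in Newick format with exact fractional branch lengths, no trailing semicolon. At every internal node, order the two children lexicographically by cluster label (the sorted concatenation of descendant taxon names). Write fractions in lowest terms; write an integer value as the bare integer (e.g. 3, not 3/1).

1. join P+V (d=2) ⇒ PV; edges |P|=1, |V|=1
  updated: d(B,PV)=8, d(G,PV)=7, d(M,PV)=30, d(PV,W)=27/2
2. join M+W (d=4) ⇒ MW; edges |M|=2, |W|=2
  updated: d(B,MW)=18, d(G,MW)=35/2, d(MW,PV)=87/4
3. join G+PV (d=7) ⇒ GPV; edges |G|=7/2, |PV|=5/2
  updated: d(B,GPV)=37/3, d(GPV,MW)=61/3
4. join B+GPV (d=37/3) ⇒ BGPV; edges |B|=37/6, |GPV|=8/3
  updated: d(BGPV,MW)=79/4
5. join BGPV+MW (d=79/4) ⇒ BGMPVW; edges |BGPV|=89/24, |MW|=63/8
final tree: ((B:37/6,(G:7/2,(P:1,V:1):5/2):8/3):89/24,(M:2,W:2):63/8)
total length: 389/12

((B:37/6,(G:7/2,(P:1,V:1):5/2):8/3):89/24,(M:2,W:2):63/8)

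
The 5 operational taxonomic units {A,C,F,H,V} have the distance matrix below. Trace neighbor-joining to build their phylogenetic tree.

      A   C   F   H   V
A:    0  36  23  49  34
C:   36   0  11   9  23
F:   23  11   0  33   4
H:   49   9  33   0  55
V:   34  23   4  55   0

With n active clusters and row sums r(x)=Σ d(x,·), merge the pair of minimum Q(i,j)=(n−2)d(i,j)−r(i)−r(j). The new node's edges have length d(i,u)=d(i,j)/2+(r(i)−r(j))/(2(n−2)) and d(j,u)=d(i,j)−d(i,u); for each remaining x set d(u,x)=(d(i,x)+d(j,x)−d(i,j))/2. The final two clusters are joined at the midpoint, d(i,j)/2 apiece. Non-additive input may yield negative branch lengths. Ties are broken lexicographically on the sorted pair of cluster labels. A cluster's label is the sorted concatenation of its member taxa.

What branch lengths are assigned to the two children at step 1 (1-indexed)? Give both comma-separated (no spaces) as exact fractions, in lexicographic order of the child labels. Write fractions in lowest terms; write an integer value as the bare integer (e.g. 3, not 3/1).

step 1: merge (C,H) at d=9, Q=-198; branch lengths C→-20/3, H→47/3; new cluster CH
  updated: d(A,CH)=38, d(CH,F)=35/2, d(CH,V)=69/2
step 2: merge (A,CH) at d=38, Q=-109; branch lengths A→81/4, CH→71/4; new cluster ACH
  updated: d(ACH,F)=5/4, d(ACH,V)=61/4
step 3: merge (ACH,F) at d=5/4, Q=-41/2; branch lengths ACH→25/4, F→-5; new cluster ACFH
  updated: d(ACFH,V)=9
step 4: merge (ACFH,V) at d=9; branch lengths ACFH→9/2, V→9/2; new cluster ACFHV
final tree: (((A:81/4,(C:-20/3,H:47/3):71/4):25/4,F:-5):9/2,V:9/2)
total length: 229/4

-20/3,47/3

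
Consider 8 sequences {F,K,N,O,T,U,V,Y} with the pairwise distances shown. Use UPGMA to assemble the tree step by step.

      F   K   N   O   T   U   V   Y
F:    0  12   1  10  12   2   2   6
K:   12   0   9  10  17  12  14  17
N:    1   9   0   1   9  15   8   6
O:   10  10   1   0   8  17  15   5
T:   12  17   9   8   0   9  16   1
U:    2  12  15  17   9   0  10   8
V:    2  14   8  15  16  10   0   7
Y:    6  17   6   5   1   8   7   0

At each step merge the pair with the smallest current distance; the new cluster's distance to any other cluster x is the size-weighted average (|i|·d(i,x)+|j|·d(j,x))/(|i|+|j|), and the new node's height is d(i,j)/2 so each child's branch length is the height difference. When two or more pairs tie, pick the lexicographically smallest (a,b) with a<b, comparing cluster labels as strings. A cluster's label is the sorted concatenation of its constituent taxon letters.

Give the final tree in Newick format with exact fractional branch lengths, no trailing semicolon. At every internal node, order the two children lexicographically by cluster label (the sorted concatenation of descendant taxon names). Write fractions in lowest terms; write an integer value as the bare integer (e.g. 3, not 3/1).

(((((F:1/2,N:1/2):2,V:5/2):2,U:9/2):1/3,(O:13/4,(T:1/2,Y:1/2):11/4):19/12):5/3,K:13/2)

1. join F+N (d=1) ⇒ FN; edges |F|=1/2, |N|=1/2
  updated: d(FN,K)=21/2, d(FN,O)=11/2, d(FN,T)=21/2, d(FN,U)=17/2, d(FN,V)=5, d(FN,Y)=6
2. join T+Y (d=1) ⇒ TY; edges |T|=1/2, |Y|=1/2
  updated: d(FN,TY)=33/4, d(K,TY)=17, d(O,TY)=13/2, d(TY,U)=17/2, d(TY,V)=23/2
3. join FN+V (d=5) ⇒ FNV; edges |FN|=2, |V|=5/2
  updated: d(FNV,K)=35/3, d(FNV,O)=26/3, d(FNV,TY)=28/3, d(FNV,U)=9
4. join O+TY (d=13/2) ⇒ OTY; edges |O|=13/4, |TY|=11/4
  updated: d(FNV,OTY)=82/9, d(K,OTY)=44/3, d(OTY,U)=34/3
5. join FNV+U (d=9) ⇒ FNUV; edges |FNV|=2, |U|=9/2
  updated: d(FNUV,K)=47/4, d(FNUV,OTY)=29/3
6. join FNUV+OTY (d=29/3) ⇒ FNOTUVY; edges |FNUV|=1/3, |OTY|=19/12
  updated: d(FNOTUVY,K)=13
7. join FNOTUVY+K (d=13) ⇒ FKNOTUVY; edges |FNOTUVY|=5/3, |K|=13/2
final tree: (((((F:1/2,N:1/2):2,V:5/2):2,U:9/2):1/3,(O:13/4,(T:1/2,Y:1/2):11/4):19/12):5/3,K:13/2)
total length: 349/12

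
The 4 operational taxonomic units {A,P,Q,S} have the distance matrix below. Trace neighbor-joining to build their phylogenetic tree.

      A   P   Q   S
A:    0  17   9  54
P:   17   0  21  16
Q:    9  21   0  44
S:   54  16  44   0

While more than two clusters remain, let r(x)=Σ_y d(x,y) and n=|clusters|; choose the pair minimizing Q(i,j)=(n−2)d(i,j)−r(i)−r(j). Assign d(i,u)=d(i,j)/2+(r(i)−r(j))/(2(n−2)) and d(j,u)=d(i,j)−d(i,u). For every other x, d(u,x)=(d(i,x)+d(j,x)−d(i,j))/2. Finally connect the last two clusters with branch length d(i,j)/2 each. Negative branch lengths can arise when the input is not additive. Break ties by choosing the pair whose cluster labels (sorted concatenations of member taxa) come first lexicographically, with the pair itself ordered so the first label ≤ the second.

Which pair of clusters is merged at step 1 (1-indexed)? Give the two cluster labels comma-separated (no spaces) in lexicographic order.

A,Q

iteration 1: select A,Q (d=9, Q=-136); attach at lengths (6, 3); label the merged cluster AQ
  updated: d(AQ,P)=29/2, d(AQ,S)=89/2
iteration 2: select AQ,P (d=29/2, Q=-75); attach at lengths (43/2, -7); label the merged cluster APQ
  updated: d(APQ,S)=23
iteration 3: select APQ,S (d=23); attach at lengths (23/2, 23/2); label the merged cluster APQS
final tree: (((A:6,Q:3):43/2,P:-7):23/2,S:23/2)
total length: 93/2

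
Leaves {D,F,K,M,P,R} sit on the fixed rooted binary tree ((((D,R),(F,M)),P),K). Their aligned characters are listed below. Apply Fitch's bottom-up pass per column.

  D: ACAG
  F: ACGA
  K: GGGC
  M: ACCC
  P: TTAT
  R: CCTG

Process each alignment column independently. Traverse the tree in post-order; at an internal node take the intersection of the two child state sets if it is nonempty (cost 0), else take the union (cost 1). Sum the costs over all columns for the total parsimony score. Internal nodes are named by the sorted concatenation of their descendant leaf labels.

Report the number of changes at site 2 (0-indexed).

4

[col 0] DR: children D:{A}, R:{C} ∪→ {A,C}; cost 1
[col 0] FM: children F:{A}, M:{A} ∩→ {A}; cost 0
[col 0] DFMR: children DR:{A,C}, FM:{A} ∩→ {A}; cost 0
[col 0] DFMPR: children DFMR:{A}, P:{T} ∪→ {A,T}; cost 1
[col 0] DFKMPR: children DFMPR:{A,T}, K:{G} ∪→ {A,G,T}; cost 1
[col 1] DR: children D:{C}, R:{C} ∩→ {C}; cost 0
[col 1] FM: children F:{C}, M:{C} ∩→ {C}; cost 0
[col 1] DFMR: children DR:{C}, FM:{C} ∩→ {C}; cost 0
[col 1] DFMPR: children DFMR:{C}, P:{T} ∪→ {C,T}; cost 1
[col 1] DFKMPR: children DFMPR:{C,T}, K:{G} ∪→ {C,G,T}; cost 1
[col 2] DR: children D:{A}, R:{T} ∪→ {A,T}; cost 1
[col 2] FM: children F:{G}, M:{C} ∪→ {C,G}; cost 1
[col 2] DFMR: children DR:{A,T}, FM:{C,G} ∪→ {A,C,G,T}; cost 1
[col 2] DFMPR: children DFMR:{A,C,G,T}, P:{A} ∩→ {A}; cost 0
[col 2] DFKMPR: children DFMPR:{A}, K:{G} ∪→ {A,G}; cost 1
[col 3] DR: children D:{G}, R:{G} ∩→ {G}; cost 0
[col 3] FM: children F:{A}, M:{C} ∪→ {A,C}; cost 1
[col 3] DFMR: children DR:{G}, FM:{A,C} ∪→ {A,C,G}; cost 1
[col 3] DFMPR: children DFMR:{A,C,G}, P:{T} ∪→ {A,C,G,T}; cost 1
[col 3] DFKMPR: children DFMPR:{A,C,G,T}, K:{C} ∩→ {C}; cost 0
per-site changes: [3, 2, 4, 3]; total = 12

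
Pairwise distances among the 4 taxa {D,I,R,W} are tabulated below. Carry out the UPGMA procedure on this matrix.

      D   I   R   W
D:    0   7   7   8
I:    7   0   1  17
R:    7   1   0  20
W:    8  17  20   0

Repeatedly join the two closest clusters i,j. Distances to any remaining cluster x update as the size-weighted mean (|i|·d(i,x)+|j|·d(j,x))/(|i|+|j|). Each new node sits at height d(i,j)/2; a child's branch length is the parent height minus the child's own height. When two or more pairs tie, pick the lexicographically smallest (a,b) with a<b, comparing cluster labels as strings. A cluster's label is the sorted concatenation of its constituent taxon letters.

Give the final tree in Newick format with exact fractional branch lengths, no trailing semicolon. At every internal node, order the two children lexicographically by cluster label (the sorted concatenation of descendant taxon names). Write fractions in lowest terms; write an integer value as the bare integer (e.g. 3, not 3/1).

((D:7/2,(I:1/2,R:1/2):3):4,W:15/2)

1. join I+R (d=1) ⇒ IR; edges |I|=1/2, |R|=1/2
  updated: d(D,IR)=7, d(IR,W)=37/2
2. join D+IR (d=7) ⇒ DIR; edges |D|=7/2, |IR|=3
  updated: d(DIR,W)=15
3. join DIR+W (d=15) ⇒ DIRW; edges |DIR|=4, |W|=15/2
final tree: ((D:7/2,(I:1/2,R:1/2):3):4,W:15/2)
total length: 19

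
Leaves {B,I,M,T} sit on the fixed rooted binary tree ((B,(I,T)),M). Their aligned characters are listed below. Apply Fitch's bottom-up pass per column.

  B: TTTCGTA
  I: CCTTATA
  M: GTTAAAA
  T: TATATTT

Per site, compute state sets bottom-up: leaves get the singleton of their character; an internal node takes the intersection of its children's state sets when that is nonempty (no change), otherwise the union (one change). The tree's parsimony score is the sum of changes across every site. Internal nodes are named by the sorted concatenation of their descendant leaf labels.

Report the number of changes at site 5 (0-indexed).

1

IT@0: {C} ∪ {T} = {C,T} (union, +1)
BIT@0: {T} ∩ {C,T} = {T} (intersection, +0)
BIMT@0: {T} ∪ {G} = {G,T} (union, +1)
IT@1: {C} ∪ {A} = {A,C} (union, +1)
BIT@1: {T} ∪ {A,C} = {A,C,T} (union, +1)
BIMT@1: {A,C,T} ∩ {T} = {T} (intersection, +0)
IT@2: {T} ∩ {T} = {T} (intersection, +0)
BIT@2: {T} ∩ {T} = {T} (intersection, +0)
BIMT@2: {T} ∩ {T} = {T} (intersection, +0)
IT@3: {T} ∪ {A} = {A,T} (union, +1)
BIT@3: {C} ∪ {A,T} = {A,C,T} (union, +1)
BIMT@3: {A,C,T} ∩ {A} = {A} (intersection, +0)
IT@4: {A} ∪ {T} = {A,T} (union, +1)
BIT@4: {G} ∪ {A,T} = {A,G,T} (union, +1)
BIMT@4: {A,G,T} ∩ {A} = {A} (intersection, +0)
IT@5: {T} ∩ {T} = {T} (intersection, +0)
BIT@5: {T} ∩ {T} = {T} (intersection, +0)
BIMT@5: {T} ∪ {A} = {A,T} (union, +1)
IT@6: {A} ∪ {T} = {A,T} (union, +1)
BIT@6: {A} ∩ {A,T} = {A} (intersection, +0)
BIMT@6: {A} ∩ {A} = {A} (intersection, +0)
per-site changes: [2, 2, 0, 2, 2, 1, 1]; total = 10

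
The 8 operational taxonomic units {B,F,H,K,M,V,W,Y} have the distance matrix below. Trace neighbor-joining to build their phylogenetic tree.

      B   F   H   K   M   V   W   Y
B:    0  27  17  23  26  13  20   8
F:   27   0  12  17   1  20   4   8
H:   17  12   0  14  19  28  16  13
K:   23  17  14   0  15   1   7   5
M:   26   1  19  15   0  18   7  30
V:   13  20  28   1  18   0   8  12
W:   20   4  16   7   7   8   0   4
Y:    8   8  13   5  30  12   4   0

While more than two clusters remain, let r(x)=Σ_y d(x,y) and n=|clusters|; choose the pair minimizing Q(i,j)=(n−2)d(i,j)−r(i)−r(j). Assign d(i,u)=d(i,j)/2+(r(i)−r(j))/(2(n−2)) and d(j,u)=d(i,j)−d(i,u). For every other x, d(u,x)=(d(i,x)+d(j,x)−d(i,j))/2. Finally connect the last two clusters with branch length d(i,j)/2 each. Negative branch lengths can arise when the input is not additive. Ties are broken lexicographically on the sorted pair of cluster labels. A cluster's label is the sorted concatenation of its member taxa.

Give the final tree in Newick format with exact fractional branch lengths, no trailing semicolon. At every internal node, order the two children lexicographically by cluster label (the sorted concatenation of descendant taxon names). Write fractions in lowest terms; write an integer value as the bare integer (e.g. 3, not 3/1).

(((B:245/32,Y:11/32):63/32,(((F:-7/4,M:11/4):49/8,W:-9/8):4,(K:-1,V:2):21/4):99/32):289/64,H:289/64)

step 1: merge (F,M) at d=1, Q=-199; branch lengths F→-7/4, M→11/4; new cluster FM
  updated: d(B,FM)=26, d(FM,H)=15, d(FM,K)=31/2, d(FM,V)=37/2, d(FM,W)=5, d(FM,Y)=37/2
step 2: merge (K,V) at d=1, Q=-141; branch lengths K→-1, V→2; new cluster KV
  updated: d(B,KV)=35/2, d(FM,KV)=33/2, d(H,KV)=41/2, d(KV,W)=7, d(KV,Y)=8
step 3: merge (FM,W) at d=5, Q=-113; branch lengths FM→49/8, W→-9/8; new cluster FMW
  updated: d(B,FMW)=41/2, d(FMW,H)=13, d(FMW,KV)=37/4, d(FMW,Y)=35/4
step 4: merge (FMW,KV) at d=37/4, Q=-79; branch lengths FMW→4, KV→21/4; new cluster FKMVW
  updated: d(B,FKMVW)=115/8, d(FKMVW,H)=97/8, d(FKMVW,Y)=15/4
step 5: merge (B,Y) at d=8, Q=-385/8; branch lengths B→245/32, Y→11/32; new cluster BY
  updated: d(BY,FKMVW)=81/16, d(BY,H)=11
step 6: merge (BY,FKMVW) at d=81/16, Q=-451/16; branch lengths BY→63/32, FKMVW→99/32; new cluster BFKMVWY
  updated: d(BFKMVWY,H)=289/32
step 7: merge (BFKMVWY,H) at d=289/32; branch lengths BFKMVWY→289/64, H→289/64; new cluster BFHKMVWY
final tree: (((B:245/32,Y:11/32):63/32,(((F:-7/4,M:11/4):49/8,W:-9/8):4,(K:-1,V:2):21/4):99/32):289/64,H:289/64)
total length: 1227/32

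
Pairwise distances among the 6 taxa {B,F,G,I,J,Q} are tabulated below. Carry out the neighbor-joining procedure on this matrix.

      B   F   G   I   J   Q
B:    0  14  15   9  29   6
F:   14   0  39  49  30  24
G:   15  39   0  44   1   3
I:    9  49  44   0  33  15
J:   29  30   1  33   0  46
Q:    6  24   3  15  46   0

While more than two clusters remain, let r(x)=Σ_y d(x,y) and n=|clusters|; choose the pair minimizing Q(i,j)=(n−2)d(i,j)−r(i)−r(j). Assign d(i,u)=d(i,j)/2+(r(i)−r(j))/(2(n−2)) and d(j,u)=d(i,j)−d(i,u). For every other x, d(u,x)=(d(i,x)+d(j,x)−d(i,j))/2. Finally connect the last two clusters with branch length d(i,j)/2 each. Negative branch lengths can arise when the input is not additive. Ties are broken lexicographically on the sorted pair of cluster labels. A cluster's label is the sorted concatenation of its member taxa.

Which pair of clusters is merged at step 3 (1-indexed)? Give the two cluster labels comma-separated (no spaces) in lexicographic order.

B,FGJ

iteration 1: select G,J (d=1, Q=-237); attach at lengths (-33/8, 41/8); label the merged cluster GJ
  updated: d(B,GJ)=43/2, d(F,GJ)=34, d(GJ,I)=38, d(GJ,Q)=24
iteration 2: select F,GJ (d=34, Q=-273/2); attach at lengths (211/12, 197/12); label the merged cluster FGJ
  updated: d(B,FGJ)=3/4, d(FGJ,I)=53/2, d(FGJ,Q)=7
iteration 3: select B,FGJ (d=3/4, Q=-97/2); attach at lengths (-17/4, 5); label the merged cluster BFGJ
  updated: d(BFGJ,I)=139/8, d(BFGJ,Q)=49/8
iteration 4: select BFGJ,I (d=139/8, Q=-77/2); attach at lengths (17/4, 105/8); label the merged cluster BFGIJ
  updated: d(BFGIJ,Q)=15/8
iteration 5: select BFGIJ,Q (d=15/8); attach at lengths (15/16, 15/16); label the merged cluster BFGIJQ
final tree: (((B:-17/4,(F:211/12,(G:-33/8,J:41/8):197/12):5):17/4,I:105/8):15/16,Q:15/16)
total length: 55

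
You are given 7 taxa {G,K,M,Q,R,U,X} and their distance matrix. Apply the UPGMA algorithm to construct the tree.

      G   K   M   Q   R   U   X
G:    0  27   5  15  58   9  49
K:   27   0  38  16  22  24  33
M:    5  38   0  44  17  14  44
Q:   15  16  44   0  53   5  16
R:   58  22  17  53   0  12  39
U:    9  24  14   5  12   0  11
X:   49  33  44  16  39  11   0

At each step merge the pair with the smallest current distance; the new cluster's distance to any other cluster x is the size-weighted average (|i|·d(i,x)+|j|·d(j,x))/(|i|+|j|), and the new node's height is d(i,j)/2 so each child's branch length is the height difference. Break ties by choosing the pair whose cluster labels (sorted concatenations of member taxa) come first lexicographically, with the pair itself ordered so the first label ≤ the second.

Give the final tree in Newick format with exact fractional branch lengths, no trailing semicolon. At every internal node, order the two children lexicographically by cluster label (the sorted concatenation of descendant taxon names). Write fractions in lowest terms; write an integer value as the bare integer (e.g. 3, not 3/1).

iteration 1: select G,M (d=5); attach at lengths (5/2, 5/2); label the merged cluster GM
  updated: d(GM,K)=65/2, d(GM,Q)=59/2, d(GM,R)=75/2, d(GM,U)=23/2, d(GM,X)=93/2
iteration 2: select Q,U (d=5); attach at lengths (5/2, 5/2); label the merged cluster QU
  updated: d(GM,QU)=41/2, d(K,QU)=20, d(QU,R)=65/2, d(QU,X)=27/2
iteration 3: select QU,X (d=27/2); attach at lengths (17/4, 27/4); label the merged cluster QUX
  updated: d(GM,QUX)=175/6, d(K,QUX)=73/3, d(QUX,R)=104/3
iteration 4: select K,R (d=22); attach at lengths (11, 11); label the merged cluster KR
  updated: d(GM,KR)=35, d(KR,QUX)=59/2
iteration 5: select GM,QUX (d=175/6); attach at lengths (145/12, 47/6); label the merged cluster GMQUX
  updated: d(GMQUX,KR)=317/10
iteration 6: select GMQUX,KR (d=317/10); attach at lengths (19/15, 97/20); label the merged cluster GKMQRUX
final tree: (((G:5/2,M:5/2):145/12,((Q:5/2,U:5/2):17/4,X:27/4):47/6):19/15,(K:11,R:11):97/20)
total length: 2071/30

(((G:5/2,M:5/2):145/12,((Q:5/2,U:5/2):17/4,X:27/4):47/6):19/15,(K:11,R:11):97/20)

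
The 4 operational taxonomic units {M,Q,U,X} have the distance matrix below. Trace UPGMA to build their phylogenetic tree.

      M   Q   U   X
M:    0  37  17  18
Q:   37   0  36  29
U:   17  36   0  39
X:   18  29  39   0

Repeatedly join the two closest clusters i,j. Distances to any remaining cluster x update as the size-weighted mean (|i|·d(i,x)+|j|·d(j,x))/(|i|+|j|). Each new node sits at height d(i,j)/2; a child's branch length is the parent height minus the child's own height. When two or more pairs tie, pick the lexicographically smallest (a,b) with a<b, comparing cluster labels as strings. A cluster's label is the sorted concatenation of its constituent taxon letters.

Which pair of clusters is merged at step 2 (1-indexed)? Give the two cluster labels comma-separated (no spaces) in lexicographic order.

MU,X

1. join M+U (d=17) ⇒ MU; edges |M|=17/2, |U|=17/2
  updated: d(MU,Q)=73/2, d(MU,X)=57/2
2. join MU+X (d=57/2) ⇒ MUX; edges |MU|=23/4, |X|=57/4
  updated: d(MUX,Q)=34
3. join MUX+Q (d=34) ⇒ MQUX; edges |MUX|=11/4, |Q|=17
final tree: (((M:17/2,U:17/2):23/4,X:57/4):11/4,Q:17)
total length: 227/4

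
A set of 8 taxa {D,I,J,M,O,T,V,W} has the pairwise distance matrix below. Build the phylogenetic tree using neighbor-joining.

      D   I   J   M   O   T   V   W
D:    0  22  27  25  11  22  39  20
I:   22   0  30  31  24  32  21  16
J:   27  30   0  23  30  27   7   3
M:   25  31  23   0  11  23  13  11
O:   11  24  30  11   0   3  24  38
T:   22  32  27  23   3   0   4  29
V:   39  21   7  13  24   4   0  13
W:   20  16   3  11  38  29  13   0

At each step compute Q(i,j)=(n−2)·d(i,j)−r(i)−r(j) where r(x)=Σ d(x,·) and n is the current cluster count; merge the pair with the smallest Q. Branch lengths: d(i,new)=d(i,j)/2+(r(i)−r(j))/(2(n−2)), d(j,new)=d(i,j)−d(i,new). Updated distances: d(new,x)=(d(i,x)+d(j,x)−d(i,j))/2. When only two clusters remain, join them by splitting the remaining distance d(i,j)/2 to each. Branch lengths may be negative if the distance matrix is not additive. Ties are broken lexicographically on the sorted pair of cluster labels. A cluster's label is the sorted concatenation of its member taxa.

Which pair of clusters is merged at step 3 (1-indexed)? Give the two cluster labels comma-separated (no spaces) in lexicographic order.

1. join O+T (d=3, Q=-263) ⇒ OT; edges |O|=19/12, |T|=17/12
  updated: d(D,OT)=15, d(I,OT)=53/2, d(J,OT)=27, d(M,OT)=31/2, d(OT,V)=25/2, d(OT,W)=32
2. join D+OT (d=15, Q=-403/2) ⇒ DOT; edges |D|=189/20, |OT|=111/20
  updated: d(DOT,I)=67/4, d(DOT,J)=39/2, d(DOT,M)=51/4, d(DOT,V)=73/4, d(DOT,W)=37/2
3. join DOT+I (d=67/4, Q=-267/2) ⇒ DIOT; edges |DOT|=19/4, |I|=12
  updated: d(DIOT,J)=131/8, d(DIOT,M)=27/2, d(DIOT,V)=45/4, d(DIOT,W)=71/8
4. join J+W (d=3, Q=-305/4) ⇒ JW; edges |J|=15/4, |W|=-3/4
  updated: d(DIOT,JW)=89/8, d(JW,M)=31/2, d(JW,V)=17/2
5. join DIOT+M (d=27/2, Q=-407/8) ⇒ DIMOT; edges |DIOT|=167/32, |M|=265/32
  updated: d(DIMOT,JW)=105/16, d(DIMOT,V)=43/8
6. join DIMOT+JW (d=105/16, Q=-327/16) ⇒ DIJMOTW; edges |DIMOT|=55/32, |JW|=155/32
  updated: d(DIJMOTW,V)=117/32
7. join DIJMOTW+V (d=117/32) ⇒ DIJMOTVW; edges |DIJMOTW|=117/64, |V|=117/64
final tree: (((((D:189/20,(O:19/12,T:17/12):111/20):19/4,I:12):167/32,M:265/32):55/32,(J:15/4,W:-3/4):155/32):117/64,V:117/64)
total length: 1967/32

DOT,I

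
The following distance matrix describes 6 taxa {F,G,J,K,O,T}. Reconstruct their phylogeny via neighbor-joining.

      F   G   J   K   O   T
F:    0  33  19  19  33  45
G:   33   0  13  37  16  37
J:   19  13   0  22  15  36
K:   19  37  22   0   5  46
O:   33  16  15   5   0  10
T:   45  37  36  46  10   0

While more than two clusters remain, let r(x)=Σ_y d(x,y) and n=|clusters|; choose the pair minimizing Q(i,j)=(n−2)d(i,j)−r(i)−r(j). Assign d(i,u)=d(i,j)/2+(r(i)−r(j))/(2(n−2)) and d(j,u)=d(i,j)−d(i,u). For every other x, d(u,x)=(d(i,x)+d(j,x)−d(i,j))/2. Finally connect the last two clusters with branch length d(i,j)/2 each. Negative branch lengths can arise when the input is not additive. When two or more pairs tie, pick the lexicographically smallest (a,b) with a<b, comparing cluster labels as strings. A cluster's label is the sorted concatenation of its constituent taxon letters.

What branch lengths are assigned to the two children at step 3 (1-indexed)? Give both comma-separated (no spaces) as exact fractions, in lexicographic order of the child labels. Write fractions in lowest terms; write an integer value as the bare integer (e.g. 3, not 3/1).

iteration 1: select O,T (d=10, Q=-213); attach at lengths (-55/8, 135/8); label the merged cluster OT
  updated: d(F,OT)=34, d(G,OT)=43/2, d(J,OT)=41/2, d(K,OT)=41/2
iteration 2: select F,K (d=19, Q=-293/2); attach at lengths (127/12, 101/12); label the merged cluster FK
  updated: d(FK,G)=51/2, d(FK,J)=11, d(FK,OT)=71/4
iteration 3: select FK,OT (d=71/4, Q=-157/2); attach at lengths (15/2, 41/4); label the merged cluster FKOT
  updated: d(FKOT,G)=117/8, d(FKOT,J)=55/8
iteration 4: select FKOT,G (d=117/8, Q=-69/2); attach at lengths (17/4, 83/8); label the merged cluster FGKOT
  updated: d(FGKOT,J)=21/8
iteration 5: select FGKOT,J (d=21/8); attach at lengths (21/16, 21/16); label the merged cluster FGJKOT
final tree: ((((F:127/12,K:101/12):15/2,(O:-55/8,T:135/8):41/4):17/4,G:83/8):21/16,J:21/16)
total length: 64

15/2,41/4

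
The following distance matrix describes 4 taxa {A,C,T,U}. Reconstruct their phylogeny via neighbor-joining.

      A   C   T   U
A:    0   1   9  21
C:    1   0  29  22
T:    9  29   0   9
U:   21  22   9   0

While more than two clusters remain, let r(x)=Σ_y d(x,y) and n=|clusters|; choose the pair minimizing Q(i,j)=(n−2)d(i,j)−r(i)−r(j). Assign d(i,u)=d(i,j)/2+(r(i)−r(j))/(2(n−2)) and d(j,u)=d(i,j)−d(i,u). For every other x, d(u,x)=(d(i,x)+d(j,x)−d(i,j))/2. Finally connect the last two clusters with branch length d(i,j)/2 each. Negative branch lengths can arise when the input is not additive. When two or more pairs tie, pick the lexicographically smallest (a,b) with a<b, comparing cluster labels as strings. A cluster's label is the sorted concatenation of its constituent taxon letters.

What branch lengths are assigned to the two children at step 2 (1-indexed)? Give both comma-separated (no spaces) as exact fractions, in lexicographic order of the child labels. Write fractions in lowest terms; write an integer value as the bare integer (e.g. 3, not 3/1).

1. join A+C (d=1, Q=-81) ⇒ AC; edges |A|=-19/4, |C|=23/4
  updated: d(AC,T)=37/2, d(AC,U)=21
2. join AC+T (d=37/2, Q=-97/2) ⇒ ACT; edges |AC|=61/4, |T|=13/4
  updated: d(ACT,U)=23/4
3. join ACT+U (d=23/4) ⇒ ACTU; edges |ACT|=23/8, |U|=23/8
final tree: (((A:-19/4,C:23/4):61/4,T:13/4):23/8,U:23/8)
total length: 101/4

61/4,13/4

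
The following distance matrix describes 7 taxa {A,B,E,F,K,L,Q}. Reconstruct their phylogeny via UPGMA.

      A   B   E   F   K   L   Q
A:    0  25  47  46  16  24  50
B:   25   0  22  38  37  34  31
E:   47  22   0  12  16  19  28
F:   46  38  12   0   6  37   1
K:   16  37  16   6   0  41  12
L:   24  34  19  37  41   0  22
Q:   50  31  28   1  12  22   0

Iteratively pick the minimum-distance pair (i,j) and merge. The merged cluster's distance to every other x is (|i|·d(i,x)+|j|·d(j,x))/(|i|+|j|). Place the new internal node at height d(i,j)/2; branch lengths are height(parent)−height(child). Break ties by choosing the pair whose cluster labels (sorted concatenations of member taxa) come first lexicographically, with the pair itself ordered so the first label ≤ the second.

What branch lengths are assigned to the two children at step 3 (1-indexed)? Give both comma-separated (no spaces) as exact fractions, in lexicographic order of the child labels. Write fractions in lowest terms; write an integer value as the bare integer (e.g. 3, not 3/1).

28/3,29/6

step 1: merge (F,Q) at d=1; branch lengths F→1/2, Q→1/2; new cluster FQ
  updated: d(A,FQ)=48, d(B,FQ)=69/2, d(E,FQ)=20, d(FQ,K)=9, d(FQ,L)=59/2
step 2: merge (FQ,K) at d=9; branch lengths FQ→4, K→9/2; new cluster FKQ
  updated: d(A,FKQ)=112/3, d(B,FKQ)=106/3, d(E,FKQ)=56/3, d(FKQ,L)=100/3
step 3: merge (E,FKQ) at d=56/3; branch lengths E→28/3, FKQ→29/6; new cluster EFKQ
  updated: d(A,EFKQ)=159/4, d(B,EFKQ)=32, d(EFKQ,L)=119/4
step 4: merge (A,L) at d=24; branch lengths A→12, L→12; new cluster AL
  updated: d(AL,B)=59/2, d(AL,EFKQ)=139/4
step 5: merge (AL,B) at d=59/2; branch lengths AL→11/4, B→59/4; new cluster ABL
  updated: d(ABL,EFKQ)=203/6
step 6: merge (ABL,EFKQ) at d=203/6; branch lengths ABL→13/6, EFKQ→91/12; new cluster ABEFKLQ
final tree: (((A:12,L:12):11/4,B:59/4):13/6,(E:28/3,((F:1/2,Q:1/2):4,K:9/2):29/6):91/12)
total length: 899/12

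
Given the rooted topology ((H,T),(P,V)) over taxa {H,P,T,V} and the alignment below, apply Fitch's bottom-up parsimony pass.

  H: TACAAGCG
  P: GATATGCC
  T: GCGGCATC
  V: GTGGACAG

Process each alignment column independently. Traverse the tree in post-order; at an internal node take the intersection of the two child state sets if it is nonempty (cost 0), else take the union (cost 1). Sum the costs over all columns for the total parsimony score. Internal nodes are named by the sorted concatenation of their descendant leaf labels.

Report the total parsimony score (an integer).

15

site 0, node HT: H={T} ∪ T={G} → {G,T} (+1)
site 0, node PV: P={G} ∩ V={G} → {G} (+0)
site 0, node HPTV: HT={G,T} ∩ PV={G} → {G} (+0)
site 1, node HT: H={A} ∪ T={C} → {A,C} (+1)
site 1, node PV: P={A} ∪ V={T} → {A,T} (+1)
site 1, node HPTV: HT={A,C} ∩ PV={A,T} → {A} (+0)
site 2, node HT: H={C} ∪ T={G} → {C,G} (+1)
site 2, node PV: P={T} ∪ V={G} → {G,T} (+1)
site 2, node HPTV: HT={C,G} ∩ PV={G,T} → {G} (+0)
site 3, node HT: H={A} ∪ T={G} → {A,G} (+1)
site 3, node PV: P={A} ∪ V={G} → {A,G} (+1)
site 3, node HPTV: HT={A,G} ∩ PV={A,G} → {A,G} (+0)
site 4, node HT: H={A} ∪ T={C} → {A,C} (+1)
site 4, node PV: P={T} ∪ V={A} → {A,T} (+1)
site 4, node HPTV: HT={A,C} ∩ PV={A,T} → {A} (+0)
site 5, node HT: H={G} ∪ T={A} → {A,G} (+1)
site 5, node PV: P={G} ∪ V={C} → {C,G} (+1)
site 5, node HPTV: HT={A,G} ∩ PV={C,G} → {G} (+0)
site 6, node HT: H={C} ∪ T={T} → {C,T} (+1)
site 6, node PV: P={C} ∪ V={A} → {A,C} (+1)
site 6, node HPTV: HT={C,T} ∩ PV={A,C} → {C} (+0)
site 7, node HT: H={G} ∪ T={C} → {C,G} (+1)
site 7, node PV: P={C} ∪ V={G} → {C,G} (+1)
site 7, node HPTV: HT={C,G} ∩ PV={C,G} → {C,G} (+0)
per-site changes: [1, 2, 2, 2, 2, 2, 2, 2]; total = 15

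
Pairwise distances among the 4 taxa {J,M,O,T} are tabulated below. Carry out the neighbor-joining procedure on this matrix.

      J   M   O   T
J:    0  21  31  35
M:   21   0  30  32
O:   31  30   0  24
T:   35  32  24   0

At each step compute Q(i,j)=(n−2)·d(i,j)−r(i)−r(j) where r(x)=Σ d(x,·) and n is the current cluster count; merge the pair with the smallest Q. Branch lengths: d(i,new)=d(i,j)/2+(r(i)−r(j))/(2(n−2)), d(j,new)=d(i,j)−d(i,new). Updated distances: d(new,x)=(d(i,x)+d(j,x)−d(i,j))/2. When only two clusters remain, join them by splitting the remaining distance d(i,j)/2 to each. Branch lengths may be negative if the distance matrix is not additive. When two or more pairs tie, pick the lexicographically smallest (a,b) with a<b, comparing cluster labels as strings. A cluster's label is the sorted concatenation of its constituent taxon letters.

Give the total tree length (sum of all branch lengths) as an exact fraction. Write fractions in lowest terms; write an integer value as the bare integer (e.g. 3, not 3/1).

iteration 1: select J,M (d=21, Q=-128); attach at lengths (23/2, 19/2); label the merged cluster JM
  updated: d(JM,O)=20, d(JM,T)=23
iteration 2: select JM,O (d=20, Q=-67); attach at lengths (19/2, 21/2); label the merged cluster JMO
  updated: d(JMO,T)=27/2
iteration 3: select JMO,T (d=27/2); attach at lengths (27/4, 27/4); label the merged cluster JMOT
final tree: (((J:23/2,M:19/2):19/2,O:21/2):27/4,T:27/4)
total length: 109/2

109/2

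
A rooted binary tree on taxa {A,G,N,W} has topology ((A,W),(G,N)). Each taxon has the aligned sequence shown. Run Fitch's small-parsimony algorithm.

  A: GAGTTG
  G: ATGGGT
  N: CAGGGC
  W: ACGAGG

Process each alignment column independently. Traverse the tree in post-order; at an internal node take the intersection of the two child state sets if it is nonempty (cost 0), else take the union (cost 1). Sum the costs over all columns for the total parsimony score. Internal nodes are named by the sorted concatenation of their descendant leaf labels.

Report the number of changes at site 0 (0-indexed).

2

AW@0: {G} ∪ {A} = {A,G} (union, +1)
GN@0: {A} ∪ {C} = {A,C} (union, +1)
AGNW@0: {A,G} ∩ {A,C} = {A} (intersection, +0)
AW@1: {A} ∪ {C} = {A,C} (union, +1)
GN@1: {T} ∪ {A} = {A,T} (union, +1)
AGNW@1: {A,C} ∩ {A,T} = {A} (intersection, +0)
AW@2: {G} ∩ {G} = {G} (intersection, +0)
GN@2: {G} ∩ {G} = {G} (intersection, +0)
AGNW@2: {G} ∩ {G} = {G} (intersection, +0)
AW@3: {T} ∪ {A} = {A,T} (union, +1)
GN@3: {G} ∩ {G} = {G} (intersection, +0)
AGNW@3: {A,T} ∪ {G} = {A,G,T} (union, +1)
AW@4: {T} ∪ {G} = {G,T} (union, +1)
GN@4: {G} ∩ {G} = {G} (intersection, +0)
AGNW@4: {G,T} ∩ {G} = {G} (intersection, +0)
AW@5: {G} ∩ {G} = {G} (intersection, +0)
GN@5: {T} ∪ {C} = {C,T} (union, +1)
AGNW@5: {G} ∪ {C,T} = {C,G,T} (union, +1)
per-site changes: [2, 2, 0, 2, 1, 2]; total = 9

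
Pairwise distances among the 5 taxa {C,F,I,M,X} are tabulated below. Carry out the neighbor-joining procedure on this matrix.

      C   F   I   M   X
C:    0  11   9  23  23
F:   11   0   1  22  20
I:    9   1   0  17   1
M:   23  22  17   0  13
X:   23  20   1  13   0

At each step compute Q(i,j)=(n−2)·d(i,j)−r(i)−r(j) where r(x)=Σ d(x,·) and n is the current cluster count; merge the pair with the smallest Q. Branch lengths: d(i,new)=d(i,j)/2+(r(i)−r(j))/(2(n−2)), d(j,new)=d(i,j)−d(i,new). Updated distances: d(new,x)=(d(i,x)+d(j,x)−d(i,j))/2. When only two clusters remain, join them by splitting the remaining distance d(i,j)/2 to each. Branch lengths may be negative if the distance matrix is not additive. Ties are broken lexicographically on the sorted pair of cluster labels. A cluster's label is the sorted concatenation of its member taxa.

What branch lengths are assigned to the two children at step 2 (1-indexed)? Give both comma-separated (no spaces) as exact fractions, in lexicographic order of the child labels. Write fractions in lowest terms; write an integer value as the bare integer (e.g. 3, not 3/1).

1. join M+X (d=13, Q=-93) ⇒ MX; edges |M|=19/2, |X|=7/2
  updated: d(C,MX)=33/2, d(F,MX)=29/2, d(I,MX)=5/2
2. join C+F (d=11, Q=-41) ⇒ CF; edges |C|=8, |F|=3
  updated: d(CF,I)=-1/2, d(CF,MX)=10
3. join CF+I (d=-1/2, Q=-12) ⇒ CFI; edges |CF|=7/2, |I|=-4
  updated: d(CFI,MX)=13/2
4. join CFI+MX (d=13/2) ⇒ CFIMX; edges |CFI|=13/4, |MX|=13/4
final tree: (((C:8,F:3):7/2,I:-4):13/4,(M:19/2,X:7/2):13/4)
total length: 30

8,3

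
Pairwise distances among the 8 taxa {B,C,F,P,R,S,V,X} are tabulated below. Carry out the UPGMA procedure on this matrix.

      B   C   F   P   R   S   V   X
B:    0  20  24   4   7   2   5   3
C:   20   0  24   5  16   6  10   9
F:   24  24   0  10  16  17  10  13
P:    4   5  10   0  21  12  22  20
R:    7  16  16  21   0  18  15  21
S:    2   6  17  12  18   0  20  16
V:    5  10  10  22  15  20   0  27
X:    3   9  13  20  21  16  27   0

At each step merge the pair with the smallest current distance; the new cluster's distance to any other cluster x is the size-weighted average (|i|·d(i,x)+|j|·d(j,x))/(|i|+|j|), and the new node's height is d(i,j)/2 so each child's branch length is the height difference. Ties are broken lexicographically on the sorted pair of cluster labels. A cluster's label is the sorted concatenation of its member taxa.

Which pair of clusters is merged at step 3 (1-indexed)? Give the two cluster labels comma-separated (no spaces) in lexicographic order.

BS,X

iteration 1: select B,S (d=2); attach at lengths (1, 1); label the merged cluster BS
  updated: d(BS,C)=13, d(BS,F)=41/2, d(BS,P)=8, d(BS,R)=25/2, d(BS,V)=25/2, d(BS,X)=19/2
iteration 2: select C,P (d=5); attach at lengths (5/2, 5/2); label the merged cluster CP
  updated: d(BS,CP)=21/2, d(CP,F)=17, d(CP,R)=37/2, d(CP,V)=16, d(CP,X)=29/2
iteration 3: select BS,X (d=19/2); attach at lengths (15/4, 19/4); label the merged cluster BSX
  updated: d(BSX,CP)=71/6, d(BSX,F)=18, d(BSX,R)=46/3, d(BSX,V)=52/3
iteration 4: select F,V (d=10); attach at lengths (5, 5); label the merged cluster FV
  updated: d(BSX,FV)=53/3, d(CP,FV)=33/2, d(FV,R)=31/2
iteration 5: select BSX,CP (d=71/6); attach at lengths (7/6, 41/12); label the merged cluster BCPSX
  updated: d(BCPSX,FV)=86/5, d(BCPSX,R)=83/5
iteration 6: select FV,R (d=31/2); attach at lengths (11/4, 31/4); label the merged cluster FRV
  updated: d(BCPSX,FRV)=17
iteration 7: select BCPSX,FRV (d=17); attach at lengths (31/12, 3/4); label the merged cluster BCFPRSVX
final tree: ((((B:1,S:1):15/4,X:19/4):7/6,(C:5/2,P:5/2):41/12):31/12,((F:5,V:5):11/4,R:31/4):3/4)
total length: 527/12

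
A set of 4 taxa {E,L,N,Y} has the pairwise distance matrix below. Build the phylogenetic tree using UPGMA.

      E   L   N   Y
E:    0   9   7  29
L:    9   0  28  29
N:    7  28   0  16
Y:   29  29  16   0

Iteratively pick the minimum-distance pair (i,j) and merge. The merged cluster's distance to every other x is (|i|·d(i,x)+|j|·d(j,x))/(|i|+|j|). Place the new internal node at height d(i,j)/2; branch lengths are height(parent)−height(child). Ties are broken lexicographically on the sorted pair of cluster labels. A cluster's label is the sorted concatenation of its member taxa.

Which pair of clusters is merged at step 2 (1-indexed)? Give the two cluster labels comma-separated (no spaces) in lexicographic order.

iteration 1: select E,N (d=7); attach at lengths (7/2, 7/2); label the merged cluster EN
  updated: d(EN,L)=37/2, d(EN,Y)=45/2
iteration 2: select EN,L (d=37/2); attach at lengths (23/4, 37/4); label the merged cluster ELN
  updated: d(ELN,Y)=74/3
iteration 3: select ELN,Y (d=74/3); attach at lengths (37/12, 37/3); label the merged cluster ELNY
final tree: (((E:7/2,N:7/2):23/4,L:37/4):37/12,Y:37/3)
total length: 449/12

EN,L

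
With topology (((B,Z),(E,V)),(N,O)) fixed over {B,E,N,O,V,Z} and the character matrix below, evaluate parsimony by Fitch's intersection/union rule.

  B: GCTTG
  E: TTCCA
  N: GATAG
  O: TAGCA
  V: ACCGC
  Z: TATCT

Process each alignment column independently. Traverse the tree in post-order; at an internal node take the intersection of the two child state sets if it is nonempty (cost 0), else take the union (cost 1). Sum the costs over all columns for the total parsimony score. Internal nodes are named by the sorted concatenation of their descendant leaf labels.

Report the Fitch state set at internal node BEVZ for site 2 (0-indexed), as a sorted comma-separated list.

C,T

BZ@0: {G} ∪ {T} = {G,T} (union, +1)
EV@0: {T} ∪ {A} = {A,T} (union, +1)
BEVZ@0: {G,T} ∩ {A,T} = {T} (intersection, +0)
NO@0: {G} ∪ {T} = {G,T} (union, +1)
BENOVZ@0: {T} ∩ {G,T} = {T} (intersection, +0)
BZ@1: {C} ∪ {A} = {A,C} (union, +1)
EV@1: {T} ∪ {C} = {C,T} (union, +1)
BEVZ@1: {A,C} ∩ {C,T} = {C} (intersection, +0)
NO@1: {A} ∩ {A} = {A} (intersection, +0)
BENOVZ@1: {C} ∪ {A} = {A,C} (union, +1)
BZ@2: {T} ∩ {T} = {T} (intersection, +0)
EV@2: {C} ∩ {C} = {C} (intersection, +0)
BEVZ@2: {T} ∪ {C} = {C,T} (union, +1)
NO@2: {T} ∪ {G} = {G,T} (union, +1)
BENOVZ@2: {C,T} ∩ {G,T} = {T} (intersection, +0)
BZ@3: {T} ∪ {C} = {C,T} (union, +1)
EV@3: {C} ∪ {G} = {C,G} (union, +1)
BEVZ@3: {C,T} ∩ {C,G} = {C} (intersection, +0)
NO@3: {A} ∪ {C} = {A,C} (union, +1)
BENOVZ@3: {C} ∩ {A,C} = {C} (intersection, +0)
BZ@4: {G} ∪ {T} = {G,T} (union, +1)
EV@4: {A} ∪ {C} = {A,C} (union, +1)
BEVZ@4: {G,T} ∪ {A,C} = {A,C,G,T} (union, +1)
NO@4: {G} ∪ {A} = {A,G} (union, +1)
BENOVZ@4: {A,C,G,T} ∩ {A,G} = {A,G} (intersection, +0)
per-site changes: [3, 3, 2, 3, 4]; total = 15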